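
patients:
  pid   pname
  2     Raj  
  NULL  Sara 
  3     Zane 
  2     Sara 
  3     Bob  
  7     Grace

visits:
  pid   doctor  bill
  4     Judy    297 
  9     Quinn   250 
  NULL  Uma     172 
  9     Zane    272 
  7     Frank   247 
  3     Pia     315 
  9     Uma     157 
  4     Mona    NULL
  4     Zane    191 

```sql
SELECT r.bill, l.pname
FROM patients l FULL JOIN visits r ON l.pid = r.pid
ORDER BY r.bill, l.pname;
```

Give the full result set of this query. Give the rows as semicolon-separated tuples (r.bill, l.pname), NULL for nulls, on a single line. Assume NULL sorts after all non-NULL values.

(157, NULL); (172, NULL); (191, NULL); (247, Grace); (250, NULL); (272, NULL); (297, NULL); (315, Bob); (315, Zane); (NULL, Raj); (NULL, Sara); (NULL, Sara); (NULL, NULL)

FULL OUTER JOIN keeps every row from both sides; unmatched rows get NULL for the other side's columns.
Matching on l.pid = r.pid. A NULL in a compared column never satisfies the condition.
Matched pairs: 3; unmatched l rows kept: 3; unmatched r rows kept: 7.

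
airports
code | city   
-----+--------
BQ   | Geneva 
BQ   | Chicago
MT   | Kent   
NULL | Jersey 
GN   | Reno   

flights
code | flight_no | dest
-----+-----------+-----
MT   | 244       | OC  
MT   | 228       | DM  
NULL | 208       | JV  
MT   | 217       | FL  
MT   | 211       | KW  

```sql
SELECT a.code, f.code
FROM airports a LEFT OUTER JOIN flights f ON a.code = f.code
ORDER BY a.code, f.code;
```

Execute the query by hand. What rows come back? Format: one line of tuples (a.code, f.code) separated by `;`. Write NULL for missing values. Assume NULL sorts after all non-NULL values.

(BQ, NULL); (BQ, NULL); (GN, NULL); (MT, MT); (MT, MT); (MT, MT); (MT, MT); (NULL, NULL)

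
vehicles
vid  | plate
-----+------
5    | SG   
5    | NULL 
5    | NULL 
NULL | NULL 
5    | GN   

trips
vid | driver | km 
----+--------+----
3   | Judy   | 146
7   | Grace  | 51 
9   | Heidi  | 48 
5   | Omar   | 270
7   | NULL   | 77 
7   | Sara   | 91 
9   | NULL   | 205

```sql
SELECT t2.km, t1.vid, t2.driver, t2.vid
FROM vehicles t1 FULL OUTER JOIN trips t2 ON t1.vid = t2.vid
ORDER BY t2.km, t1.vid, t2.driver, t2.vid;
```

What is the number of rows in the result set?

11

FULL OUTER JOIN keeps every row from both sides; unmatched rows get NULL for the other side's columns.
Matching on t1.vid = t2.vid. A NULL in a compared column never satisfies the condition.
- t1[0] vid=5 → 1 match(es) in t2 → 1 row(s).
- t1[1] vid=5 → 1 match(es) in t2 → 1 row(s).
- t1[2] vid=5 → 1 match(es) in t2 → 1 row(s).
- t1[3] vid=NULL → no match; kept with NULLs on the t2 side.
- t1[4] vid=5 → 1 match(es) in t2 → 1 row(s).
- plus 6 unmatched t2 row(s), each kept with NULL t1 columns.
Total: 4 matched + 7 padded = 11 rows.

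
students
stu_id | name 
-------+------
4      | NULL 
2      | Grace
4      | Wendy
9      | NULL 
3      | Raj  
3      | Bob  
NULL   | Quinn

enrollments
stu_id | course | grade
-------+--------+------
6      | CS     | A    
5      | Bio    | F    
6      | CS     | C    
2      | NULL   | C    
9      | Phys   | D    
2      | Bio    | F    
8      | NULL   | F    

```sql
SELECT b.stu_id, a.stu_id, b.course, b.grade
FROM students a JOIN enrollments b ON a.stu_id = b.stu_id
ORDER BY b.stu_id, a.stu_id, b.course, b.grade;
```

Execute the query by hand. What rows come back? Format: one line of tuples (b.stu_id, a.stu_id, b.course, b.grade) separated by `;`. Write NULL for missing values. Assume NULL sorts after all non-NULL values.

(2, 2, Bio, F); (2, 2, NULL, C); (9, 9, Phys, D)

INNER JOIN keeps only pairs where the ON condition holds.
Matching on a.stu_id = b.stu_id. A NULL in a compared column never satisfies the condition.
- a (stu_id=4) has no partner → excluded.
- a (stu_id=2) pairs with 2 row(s) of b.
- a (stu_id=4) has no partner → excluded.
- a (stu_id=9) pairs with 1 row(s) of b.
- a (stu_id=3) has no partner → excluded.
- a (stu_id=3) has no partner → excluded.
- a (stu_id=NULL) has no partner → excluded.
After projecting and ordering:
b.stu_id | a.stu_id | b.course | b.grade
2 | 2 | Bio | F
2 | 2 | NULL | C
9 | 9 | Phys | D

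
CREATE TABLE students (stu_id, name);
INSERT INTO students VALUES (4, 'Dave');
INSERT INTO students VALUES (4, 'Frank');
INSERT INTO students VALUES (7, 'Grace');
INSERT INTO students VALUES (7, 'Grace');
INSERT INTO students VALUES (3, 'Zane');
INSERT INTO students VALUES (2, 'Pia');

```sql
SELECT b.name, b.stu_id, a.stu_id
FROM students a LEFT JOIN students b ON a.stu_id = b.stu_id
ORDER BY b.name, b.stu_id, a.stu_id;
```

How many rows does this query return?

10

LEFT JOIN keeps every row from `students a`; unmatched rows get NULL for `students b`'s columns.
Matching on a.stu_id = b.stu_id.
- a (stu_id=4) pairs with 2 row(s) of b.
- a (stu_id=4) pairs with 2 row(s) of b.
- a (stu_id=7) pairs with 2 row(s) of b.
- a (stu_id=7) pairs with 2 row(s) of b.
- a (stu_id=3) pairs with 1 row(s) of b.
- a (stu_id=2) pairs with 1 row(s) of b.
Total: 10 rows.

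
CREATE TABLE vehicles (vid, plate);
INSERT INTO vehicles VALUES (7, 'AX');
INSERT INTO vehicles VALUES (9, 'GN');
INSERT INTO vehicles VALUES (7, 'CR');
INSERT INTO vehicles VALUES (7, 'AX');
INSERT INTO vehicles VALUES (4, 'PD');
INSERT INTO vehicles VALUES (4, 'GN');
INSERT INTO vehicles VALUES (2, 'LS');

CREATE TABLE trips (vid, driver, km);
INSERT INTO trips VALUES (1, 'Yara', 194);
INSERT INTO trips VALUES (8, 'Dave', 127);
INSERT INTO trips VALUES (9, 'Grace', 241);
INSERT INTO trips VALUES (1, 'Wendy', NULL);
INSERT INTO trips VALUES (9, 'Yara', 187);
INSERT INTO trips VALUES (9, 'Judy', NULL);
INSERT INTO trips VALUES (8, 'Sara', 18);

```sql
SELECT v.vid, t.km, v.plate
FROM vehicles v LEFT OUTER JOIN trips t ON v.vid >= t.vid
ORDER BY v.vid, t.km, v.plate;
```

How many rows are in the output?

19

LEFT JOIN keeps every row from `vehicles`; unmatched rows get NULL for `trips`'s columns.
Matching on v.vid >= t.vid.
- v (vid=7) pairs with 2 row(s) of t.
- v (vid=9) pairs with 7 row(s) of t.
- v (vid=7) pairs with 2 row(s) of t.
- v (vid=7) pairs with 2 row(s) of t.
- v (vid=4) pairs with 2 row(s) of t.
- v (vid=4) pairs with 2 row(s) of t.
- v (vid=2) pairs with 2 row(s) of t.
Total: 19 rows.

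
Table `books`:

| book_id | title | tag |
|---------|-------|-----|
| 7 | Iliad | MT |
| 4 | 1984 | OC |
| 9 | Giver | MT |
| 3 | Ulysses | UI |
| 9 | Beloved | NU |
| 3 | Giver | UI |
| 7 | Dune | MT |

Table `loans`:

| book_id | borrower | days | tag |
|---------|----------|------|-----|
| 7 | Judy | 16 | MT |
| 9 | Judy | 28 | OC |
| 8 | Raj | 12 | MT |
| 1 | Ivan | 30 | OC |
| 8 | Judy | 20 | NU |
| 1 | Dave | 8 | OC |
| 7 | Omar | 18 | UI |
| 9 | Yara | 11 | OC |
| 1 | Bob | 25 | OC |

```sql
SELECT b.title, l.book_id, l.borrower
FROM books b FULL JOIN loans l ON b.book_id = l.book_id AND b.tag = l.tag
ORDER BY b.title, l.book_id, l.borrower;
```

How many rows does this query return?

FULL OUTER JOIN keeps every row from both sides; unmatched rows get NULL for the other side's columns.
Matching on b.book_id = l.book_id AND b.tag = l.tag.
- b row (book_id=7, tag=MT): matches 1 l row(s) → 1 output row(s).
- b row (book_id=4, tag=OC): no match → kept, l columns NULL.
- b row (book_id=9, tag=MT): no match → kept, l columns NULL.
- b row (book_id=3, tag=UI): no match → kept, l columns NULL.
- b row (book_id=9, tag=NU): no match → kept, l columns NULL.
- b row (book_id=3, tag=UI): no match → kept, l columns NULL.
- b row (book_id=7, tag=MT): matches 1 l row(s) → 1 output row(s).
- 8 l row(s) had no b match → kept, b columns NULL.
Total: 2 matched + 13 padded = 15 rows.

15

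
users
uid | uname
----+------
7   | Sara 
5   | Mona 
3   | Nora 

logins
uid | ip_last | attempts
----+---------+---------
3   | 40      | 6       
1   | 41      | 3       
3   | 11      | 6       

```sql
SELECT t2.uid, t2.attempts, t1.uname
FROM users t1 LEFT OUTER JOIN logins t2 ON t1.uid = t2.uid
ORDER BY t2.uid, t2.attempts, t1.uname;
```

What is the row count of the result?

4

LEFT JOIN keeps every row from `users`; unmatched rows get NULL for `logins`'s columns.
Matching on t1.uid = t2.uid.
- t1 row (uid=7): no match → kept, t2 columns NULL.
- t1 row (uid=5): no match → kept, t2 columns NULL.
- t1 row (uid=3): matches 2 t2 row(s) → 2 output row(s).
Total: 2 matched + 2 padded = 4 rows.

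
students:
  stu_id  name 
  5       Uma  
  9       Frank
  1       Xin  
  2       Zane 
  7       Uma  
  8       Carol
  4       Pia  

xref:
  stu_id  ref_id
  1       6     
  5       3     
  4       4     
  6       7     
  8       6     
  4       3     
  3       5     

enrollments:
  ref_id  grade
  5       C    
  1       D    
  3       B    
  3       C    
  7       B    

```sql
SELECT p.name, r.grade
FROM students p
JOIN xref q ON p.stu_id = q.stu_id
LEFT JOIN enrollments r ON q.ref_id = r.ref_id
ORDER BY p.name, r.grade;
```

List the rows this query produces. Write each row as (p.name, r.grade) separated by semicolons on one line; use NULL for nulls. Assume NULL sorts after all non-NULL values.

(Carol, NULL); (Pia, B); (Pia, C); (Pia, NULL); (Uma, B); (Uma, C); (Xin, NULL)

Evaluate left to right. First `students p INNER JOIN xref q` on stu_id: 5 row(s).
Then LEFT JOIN `enrollments r` on ref_id: each of those 5 rows is kept; rows whose q.ref_id has no match in r get NULL for r's columns.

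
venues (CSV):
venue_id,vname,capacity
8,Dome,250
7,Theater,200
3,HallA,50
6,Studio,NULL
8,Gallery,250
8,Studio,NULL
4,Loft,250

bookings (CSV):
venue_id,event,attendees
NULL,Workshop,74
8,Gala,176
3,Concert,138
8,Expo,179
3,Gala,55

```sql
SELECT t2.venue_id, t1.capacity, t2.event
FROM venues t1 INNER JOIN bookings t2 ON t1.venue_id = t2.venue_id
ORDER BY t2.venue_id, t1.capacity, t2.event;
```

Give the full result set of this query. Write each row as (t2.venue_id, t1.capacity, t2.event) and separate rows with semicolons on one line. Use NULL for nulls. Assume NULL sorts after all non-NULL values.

(3, 50, Concert); (3, 50, Gala); (8, 250, Expo); (8, 250, Expo); (8, 250, Gala); (8, 250, Gala); (8, NULL, Expo); (8, NULL, Gala)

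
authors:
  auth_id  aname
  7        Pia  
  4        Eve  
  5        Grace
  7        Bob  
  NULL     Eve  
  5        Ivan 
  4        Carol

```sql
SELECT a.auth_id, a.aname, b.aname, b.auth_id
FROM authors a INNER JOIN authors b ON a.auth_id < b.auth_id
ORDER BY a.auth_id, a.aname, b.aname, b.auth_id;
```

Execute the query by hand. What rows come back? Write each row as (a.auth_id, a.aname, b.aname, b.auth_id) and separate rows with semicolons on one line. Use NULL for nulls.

(4, Carol, Bob, 7); (4, Carol, Grace, 5); (4, Carol, Ivan, 5); (4, Carol, Pia, 7); (4, Eve, Bob, 7); (4, Eve, Grace, 5); (4, Eve, Ivan, 5); (4, Eve, Pia, 7); (5, Grace, Bob, 7); (5, Grace, Pia, 7); (5, Ivan, Bob, 7); (5, Ivan, Pia, 7)

INNER JOIN keeps only pairs where the ON condition holds.
Matching on a.auth_id < b.auth_id. A NULL in a compared column never satisfies the condition.
- a row (auth_id=7): no match → dropped.
- a row (auth_id=4): matches 4 b row(s) → 4 output row(s).
- a row (auth_id=5): matches 2 b row(s) → 2 output row(s).
- a row (auth_id=7): no match → dropped.
- a row (auth_id=NULL): no match → dropped.
- a row (auth_id=5): matches 2 b row(s) → 2 output row(s).
- a row (auth_id=4): matches 4 b row(s) → 4 output row(s).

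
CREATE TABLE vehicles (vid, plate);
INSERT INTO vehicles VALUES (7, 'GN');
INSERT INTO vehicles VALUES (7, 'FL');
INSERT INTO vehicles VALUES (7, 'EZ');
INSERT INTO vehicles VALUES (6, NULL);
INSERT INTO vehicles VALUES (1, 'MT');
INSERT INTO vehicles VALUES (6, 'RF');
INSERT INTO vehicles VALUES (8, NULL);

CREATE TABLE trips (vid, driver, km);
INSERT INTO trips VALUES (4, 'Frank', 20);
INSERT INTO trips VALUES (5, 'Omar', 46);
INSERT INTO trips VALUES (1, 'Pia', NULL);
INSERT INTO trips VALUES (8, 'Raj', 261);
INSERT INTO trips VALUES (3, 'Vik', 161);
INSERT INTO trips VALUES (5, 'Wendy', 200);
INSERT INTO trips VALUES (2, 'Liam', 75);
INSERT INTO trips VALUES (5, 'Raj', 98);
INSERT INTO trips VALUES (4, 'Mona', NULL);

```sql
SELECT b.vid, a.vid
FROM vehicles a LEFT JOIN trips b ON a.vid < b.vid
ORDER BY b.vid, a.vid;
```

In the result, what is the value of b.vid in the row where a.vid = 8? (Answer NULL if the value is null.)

LEFT JOIN keeps every row from `vehicles`; unmatched rows get NULL for `trips`'s columns.
Matching on a.vid < b.vid.
Matched pairs: 13; unmatched a rows kept: 1.

NULL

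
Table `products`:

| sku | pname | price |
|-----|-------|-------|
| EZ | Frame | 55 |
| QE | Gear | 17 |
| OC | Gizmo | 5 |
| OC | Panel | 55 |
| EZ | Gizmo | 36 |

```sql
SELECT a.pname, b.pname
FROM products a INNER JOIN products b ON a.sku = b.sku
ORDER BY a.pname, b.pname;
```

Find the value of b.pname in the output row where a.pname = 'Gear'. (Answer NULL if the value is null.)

INNER JOIN keeps only pairs where the ON condition holds.
Matching on a.sku = b.sku.
- sku=EZ: 2 matching b row(s), so 2 row(s) emitted.
- sku=QE: 1 matching b row(s), so 1 row(s) emitted.
- sku=OC: 2 matching b row(s), so 2 row(s) emitted.
- sku=OC: 2 matching b row(s), so 2 row(s) emitted.
- sku=EZ: 2 matching b row(s), so 2 row(s) emitted.

Gear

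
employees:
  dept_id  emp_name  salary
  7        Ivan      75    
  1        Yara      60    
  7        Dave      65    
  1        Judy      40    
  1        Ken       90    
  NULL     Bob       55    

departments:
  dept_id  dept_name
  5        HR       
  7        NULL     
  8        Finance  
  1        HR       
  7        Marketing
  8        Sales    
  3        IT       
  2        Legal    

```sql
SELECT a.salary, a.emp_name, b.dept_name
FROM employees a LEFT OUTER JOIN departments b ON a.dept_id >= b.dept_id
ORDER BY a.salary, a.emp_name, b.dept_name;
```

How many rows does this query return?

16

LEFT JOIN keeps every row from `employees`; unmatched rows get NULL for `departments`'s columns.
Matching on a.dept_id >= b.dept_id. A NULL in a compared column never satisfies the condition.
- a row (dept_id=7): matches 6 b row(s) → 6 output row(s).
- a row (dept_id=1): matches 1 b row(s) → 1 output row(s).
- a row (dept_id=7): matches 6 b row(s) → 6 output row(s).
- a row (dept_id=1): matches 1 b row(s) → 1 output row(s).
- a row (dept_id=1): matches 1 b row(s) → 1 output row(s).
- a row (dept_id=NULL): no match → kept, b columns NULL.
Total: 15 matched + 1 padded = 16 rows.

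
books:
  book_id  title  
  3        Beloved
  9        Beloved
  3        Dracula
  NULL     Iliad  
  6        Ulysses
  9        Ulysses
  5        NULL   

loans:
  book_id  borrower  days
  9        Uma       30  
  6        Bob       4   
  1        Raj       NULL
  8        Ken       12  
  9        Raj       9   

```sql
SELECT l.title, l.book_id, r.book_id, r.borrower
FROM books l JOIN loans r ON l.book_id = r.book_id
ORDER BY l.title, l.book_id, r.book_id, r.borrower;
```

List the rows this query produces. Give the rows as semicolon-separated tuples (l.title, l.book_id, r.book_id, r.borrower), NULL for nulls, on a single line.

(Beloved, 9, 9, Raj); (Beloved, 9, 9, Uma); (Ulysses, 6, 6, Bob); (Ulysses, 9, 9, Raj); (Ulysses, 9, 9, Uma)

INNER JOIN keeps only pairs where the ON condition holds.
Matching on l.book_id = r.book_id. A NULL in a compared column never satisfies the condition.
Matched pairs: 5.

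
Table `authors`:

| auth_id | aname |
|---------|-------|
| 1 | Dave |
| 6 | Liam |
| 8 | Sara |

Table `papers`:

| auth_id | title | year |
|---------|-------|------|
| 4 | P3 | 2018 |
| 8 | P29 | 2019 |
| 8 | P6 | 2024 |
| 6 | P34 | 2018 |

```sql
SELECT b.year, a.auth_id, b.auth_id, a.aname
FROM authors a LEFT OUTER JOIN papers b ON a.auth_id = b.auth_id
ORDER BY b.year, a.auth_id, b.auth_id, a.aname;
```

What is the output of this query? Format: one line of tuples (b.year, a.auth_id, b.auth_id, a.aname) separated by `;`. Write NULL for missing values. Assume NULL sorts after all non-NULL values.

LEFT JOIN keeps every row from `authors`; unmatched rows get NULL for `papers`'s columns.
Matching on a.auth_id = b.auth_id.
- a (auth_id=1) has no partner → padded with NULL.
- a (auth_id=6) pairs with 1 row(s) of b.
- a (auth_id=8) pairs with 2 row(s) of b.
After projecting and ordering:
b.year | a.auth_id | b.auth_id | a.aname
2018 | 6 | 6 | Liam
2019 | 8 | 8 | Sara
2024 | 8 | 8 | Sara
NULL | 1 | NULL | Dave

(2018, 6, 6, Liam); (2019, 8, 8, Sara); (2024, 8, 8, Sara); (NULL, 1, NULL, Dave)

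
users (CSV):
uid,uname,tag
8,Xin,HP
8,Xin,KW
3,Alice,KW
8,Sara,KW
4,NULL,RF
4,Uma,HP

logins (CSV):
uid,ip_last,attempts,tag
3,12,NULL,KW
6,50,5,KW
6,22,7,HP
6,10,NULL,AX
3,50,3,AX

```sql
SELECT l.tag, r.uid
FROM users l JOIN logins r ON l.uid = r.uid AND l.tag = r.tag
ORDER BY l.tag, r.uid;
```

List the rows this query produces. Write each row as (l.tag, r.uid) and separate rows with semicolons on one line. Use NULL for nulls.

(KW, 3)

INNER JOIN keeps only pairs where the ON condition holds.
Matching on l.uid = r.uid AND l.tag = r.tag.
- l (uid=8, tag=HP) has no partner → excluded.
- l (uid=8, tag=KW) has no partner → excluded.
- l (uid=3, tag=KW) pairs with 1 row(s) of r.
- l (uid=8, tag=KW) has no partner → excluded.
- l (uid=4, tag=RF) has no partner → excluded.
- l (uid=4, tag=HP) has no partner → excluded.
After projecting and ordering:
l.tag | r.uid
KW | 3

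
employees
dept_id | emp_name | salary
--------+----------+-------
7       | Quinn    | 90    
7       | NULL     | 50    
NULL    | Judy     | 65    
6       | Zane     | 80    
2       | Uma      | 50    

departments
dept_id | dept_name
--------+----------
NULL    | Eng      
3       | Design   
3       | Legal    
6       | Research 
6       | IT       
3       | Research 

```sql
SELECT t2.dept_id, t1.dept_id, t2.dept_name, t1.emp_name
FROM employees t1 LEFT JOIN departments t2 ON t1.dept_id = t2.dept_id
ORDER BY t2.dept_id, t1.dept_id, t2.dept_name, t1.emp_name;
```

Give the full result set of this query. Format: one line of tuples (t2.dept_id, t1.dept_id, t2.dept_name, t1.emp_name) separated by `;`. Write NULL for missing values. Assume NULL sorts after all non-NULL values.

LEFT JOIN keeps every row from `employees`; unmatched rows get NULL for `departments`'s columns.
Matching on t1.dept_id = t2.dept_id. A NULL in a compared column never satisfies the condition.
- t1 row (dept_id=7): no match → kept, t2 columns NULL.
- t1 row (dept_id=7): no match → kept, t2 columns NULL.
- t1 row (dept_id=NULL): no match → kept, t2 columns NULL.
- t1 row (dept_id=6): matches 2 t2 row(s) → 2 output row(s).
- t1 row (dept_id=2): no match → kept, t2 columns NULL.
After projecting and ordering:
t2.dept_id | t1.dept_id | t2.dept_name | t1.emp_name
6 | 6 | IT | Zane
6 | 6 | Research | Zane
NULL | 2 | NULL | Uma
NULL | 7 | NULL | Quinn
NULL | 7 | NULL | NULL
NULL | NULL | NULL | Judy

(6, 6, IT, Zane); (6, 6, Research, Zane); (NULL, 2, NULL, Uma); (NULL, 7, NULL, Quinn); (NULL, 7, NULL, NULL); (NULL, NULL, NULL, Judy)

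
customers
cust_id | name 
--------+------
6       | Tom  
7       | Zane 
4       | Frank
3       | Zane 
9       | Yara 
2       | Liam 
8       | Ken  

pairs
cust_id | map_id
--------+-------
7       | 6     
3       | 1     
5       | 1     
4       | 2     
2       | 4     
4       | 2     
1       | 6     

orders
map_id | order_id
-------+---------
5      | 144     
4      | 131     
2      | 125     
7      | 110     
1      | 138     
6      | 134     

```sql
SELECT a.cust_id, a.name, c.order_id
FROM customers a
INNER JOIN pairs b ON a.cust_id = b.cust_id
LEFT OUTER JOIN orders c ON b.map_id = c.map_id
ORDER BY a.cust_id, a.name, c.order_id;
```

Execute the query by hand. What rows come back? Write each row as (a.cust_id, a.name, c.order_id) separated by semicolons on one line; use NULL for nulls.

Step 1 — a INNER JOIN b on cust_id → 5 row(s).
Then LEFT JOIN `orders c` on map_id: each of those 5 rows is kept; rows whose b.map_id has no match in c get NULL for c's columns.

(2, Liam, 131); (3, Zane, 138); (4, Frank, 125); (4, Frank, 125); (7, Zane, 134)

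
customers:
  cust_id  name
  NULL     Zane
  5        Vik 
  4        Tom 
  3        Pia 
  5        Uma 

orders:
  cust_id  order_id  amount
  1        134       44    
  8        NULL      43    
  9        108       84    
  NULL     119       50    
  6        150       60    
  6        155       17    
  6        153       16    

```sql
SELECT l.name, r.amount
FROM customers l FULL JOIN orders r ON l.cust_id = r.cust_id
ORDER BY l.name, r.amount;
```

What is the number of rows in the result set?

FULL OUTER JOIN keeps every row from both sides; unmatched rows get NULL for the other side's columns.
Matching on l.cust_id = r.cust_id. A NULL in a compared column never satisfies the condition.
Matched pairs: 0; unmatched l rows kept: 5; unmatched r rows kept: 7.
Total: 0 matched + 12 padded = 12 rows.

12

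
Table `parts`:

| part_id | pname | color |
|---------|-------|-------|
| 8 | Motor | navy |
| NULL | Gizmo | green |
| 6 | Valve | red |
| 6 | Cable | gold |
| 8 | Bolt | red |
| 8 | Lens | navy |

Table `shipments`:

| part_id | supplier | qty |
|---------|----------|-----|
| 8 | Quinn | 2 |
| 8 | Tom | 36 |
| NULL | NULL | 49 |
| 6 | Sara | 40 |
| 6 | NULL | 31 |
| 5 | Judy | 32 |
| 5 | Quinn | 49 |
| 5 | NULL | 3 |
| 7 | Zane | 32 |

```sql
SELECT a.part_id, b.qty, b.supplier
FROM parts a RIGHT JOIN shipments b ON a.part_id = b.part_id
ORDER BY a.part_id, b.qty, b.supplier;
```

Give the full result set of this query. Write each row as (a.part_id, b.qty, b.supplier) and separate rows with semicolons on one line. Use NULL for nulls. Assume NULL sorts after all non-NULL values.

(6, 31, NULL); (6, 31, NULL); (6, 40, Sara); (6, 40, Sara); (8, 2, Quinn); (8, 2, Quinn); (8, 2, Quinn); (8, 36, Tom); (8, 36, Tom); (8, 36, Tom); (NULL, 3, NULL); (NULL, 32, Judy); (NULL, 32, Zane); (NULL, 49, Quinn); (NULL, 49, NULL)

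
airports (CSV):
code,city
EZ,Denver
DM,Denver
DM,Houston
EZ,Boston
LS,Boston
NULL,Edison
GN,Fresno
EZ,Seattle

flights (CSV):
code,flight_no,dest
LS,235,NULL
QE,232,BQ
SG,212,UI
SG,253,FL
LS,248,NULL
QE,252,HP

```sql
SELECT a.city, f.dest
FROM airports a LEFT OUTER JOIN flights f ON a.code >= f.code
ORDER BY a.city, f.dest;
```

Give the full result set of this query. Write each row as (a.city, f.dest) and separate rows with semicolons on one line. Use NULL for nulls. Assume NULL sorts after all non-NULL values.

(Boston, NULL); (Boston, NULL); (Boston, NULL); (Denver, NULL); (Denver, NULL); (Edison, NULL); (Fresno, NULL); (Houston, NULL); (Seattle, NULL)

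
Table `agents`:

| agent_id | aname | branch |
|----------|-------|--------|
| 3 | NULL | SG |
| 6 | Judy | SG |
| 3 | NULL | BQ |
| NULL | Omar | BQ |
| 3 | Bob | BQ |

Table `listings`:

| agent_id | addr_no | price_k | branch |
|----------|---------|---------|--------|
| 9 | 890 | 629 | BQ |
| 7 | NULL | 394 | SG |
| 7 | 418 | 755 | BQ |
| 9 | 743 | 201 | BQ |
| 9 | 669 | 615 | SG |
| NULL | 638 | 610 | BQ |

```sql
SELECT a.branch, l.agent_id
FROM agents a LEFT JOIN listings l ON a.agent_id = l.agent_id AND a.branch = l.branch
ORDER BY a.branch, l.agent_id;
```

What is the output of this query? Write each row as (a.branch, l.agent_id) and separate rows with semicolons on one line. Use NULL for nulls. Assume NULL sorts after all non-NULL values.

LEFT JOIN keeps every row from `agents`; unmatched rows get NULL for `listings`'s columns.
Matching on a.agent_id = l.agent_id AND a.branch = l.branch. A NULL in a compared column never satisfies the condition.
- agent_id=3, branch=SG: no l row matches, row kept with l columns NULL.
- agent_id=6, branch=SG: no l row matches, row kept with l columns NULL.
- agent_id=3, branch=BQ: no l row matches, row kept with l columns NULL.
- agent_id=NULL, branch=BQ: no l row matches, row kept with l columns NULL.
- agent_id=3, branch=BQ: no l row matches, row kept with l columns NULL.
After projecting and ordering:
a.branch | l.agent_id
BQ | NULL
BQ | NULL
BQ | NULL
SG | NULL
SG | NULL

(BQ, NULL); (BQ, NULL); (BQ, NULL); (SG, NULL); (SG, NULL)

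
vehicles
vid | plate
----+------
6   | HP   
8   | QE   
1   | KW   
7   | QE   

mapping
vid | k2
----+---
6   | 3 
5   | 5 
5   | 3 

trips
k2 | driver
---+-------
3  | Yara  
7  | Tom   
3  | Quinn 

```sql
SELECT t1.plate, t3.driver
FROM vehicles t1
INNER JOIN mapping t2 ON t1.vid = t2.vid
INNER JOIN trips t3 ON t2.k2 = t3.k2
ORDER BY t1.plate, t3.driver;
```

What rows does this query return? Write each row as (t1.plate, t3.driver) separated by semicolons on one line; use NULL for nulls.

(HP, Quinn); (HP, Yara)

Evaluate left to right. First `vehicles t1 INNER JOIN mapping t2` on vid: 1 row(s).
Then INNER JOIN `trips t3` on k2: keep only rows whose t2.k2 appears in t3.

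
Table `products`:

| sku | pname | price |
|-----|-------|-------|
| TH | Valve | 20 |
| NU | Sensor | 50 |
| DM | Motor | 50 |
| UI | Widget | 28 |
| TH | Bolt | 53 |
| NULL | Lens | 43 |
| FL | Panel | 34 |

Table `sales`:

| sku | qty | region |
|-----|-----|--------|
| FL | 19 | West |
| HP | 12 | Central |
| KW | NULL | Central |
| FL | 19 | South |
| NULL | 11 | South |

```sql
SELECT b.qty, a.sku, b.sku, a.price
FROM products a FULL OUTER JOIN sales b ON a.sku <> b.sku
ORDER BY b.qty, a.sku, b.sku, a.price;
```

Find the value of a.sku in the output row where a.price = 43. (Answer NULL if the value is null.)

NULL

FULL OUTER JOIN keeps every row from both sides; unmatched rows get NULL for the other side's columns.
Matching on a.sku <> b.sku. A NULL in a compared column never satisfies the condition.
Matched pairs: 22; unmatched a rows kept: 1; unmatched b rows kept: 1.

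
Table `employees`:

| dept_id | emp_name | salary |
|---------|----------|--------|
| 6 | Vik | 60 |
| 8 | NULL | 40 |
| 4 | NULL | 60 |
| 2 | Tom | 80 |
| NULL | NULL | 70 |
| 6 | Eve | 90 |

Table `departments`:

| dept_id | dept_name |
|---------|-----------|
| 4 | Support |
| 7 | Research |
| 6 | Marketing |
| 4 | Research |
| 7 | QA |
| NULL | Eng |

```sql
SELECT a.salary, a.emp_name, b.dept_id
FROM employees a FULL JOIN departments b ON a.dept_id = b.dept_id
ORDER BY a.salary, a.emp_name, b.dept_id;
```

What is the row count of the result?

10

FULL OUTER JOIN keeps every row from both sides; unmatched rows get NULL for the other side's columns.
Matching on a.dept_id = b.dept_id. A NULL in a compared column never satisfies the condition.
- a row (dept_id=6): matches 1 b row(s) → 1 output row(s).
- a row (dept_id=8): no match → kept, b columns NULL.
- a row (dept_id=4): matches 2 b row(s) → 2 output row(s).
- a row (dept_id=2): no match → kept, b columns NULL.
- a row (dept_id=NULL): no match → kept, b columns NULL.
- a row (dept_id=6): matches 1 b row(s) → 1 output row(s).
- 3 b row(s) had no a match → kept, a columns NULL.
Total: 4 matched + 6 padded = 10 rows.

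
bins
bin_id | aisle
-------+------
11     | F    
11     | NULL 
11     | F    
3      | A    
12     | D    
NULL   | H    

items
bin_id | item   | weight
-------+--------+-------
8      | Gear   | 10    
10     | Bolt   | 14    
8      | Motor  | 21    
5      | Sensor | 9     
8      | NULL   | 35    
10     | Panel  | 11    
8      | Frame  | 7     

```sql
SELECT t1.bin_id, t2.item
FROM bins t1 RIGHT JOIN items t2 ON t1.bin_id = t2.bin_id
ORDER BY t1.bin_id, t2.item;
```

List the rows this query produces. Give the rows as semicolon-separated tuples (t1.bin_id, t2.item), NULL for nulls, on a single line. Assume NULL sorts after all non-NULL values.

(NULL, Bolt); (NULL, Frame); (NULL, Gear); (NULL, Motor); (NULL, Panel); (NULL, Sensor); (NULL, NULL)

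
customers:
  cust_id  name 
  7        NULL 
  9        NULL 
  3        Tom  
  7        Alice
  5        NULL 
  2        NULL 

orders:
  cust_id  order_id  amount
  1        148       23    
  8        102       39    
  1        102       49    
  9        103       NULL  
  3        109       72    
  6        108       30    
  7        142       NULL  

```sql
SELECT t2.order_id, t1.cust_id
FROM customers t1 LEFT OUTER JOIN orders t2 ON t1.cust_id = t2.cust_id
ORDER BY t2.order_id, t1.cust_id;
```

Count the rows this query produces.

LEFT JOIN keeps every row from `customers`; unmatched rows get NULL for `orders`'s columns.
Matching on t1.cust_id = t2.cust_id.
- cust_id=7: 1 matching t2 row(s), so 1 row(s) emitted.
- cust_id=9: 1 matching t2 row(s), so 1 row(s) emitted.
- cust_id=3: 1 matching t2 row(s), so 1 row(s) emitted.
- cust_id=7: 1 matching t2 row(s), so 1 row(s) emitted.
- cust_id=5: no t2 row matches, row kept with t2 columns NULL.
- cust_id=2: no t2 row matches, row kept with t2 columns NULL.
Total: 4 matched + 2 padded = 6 rows.

6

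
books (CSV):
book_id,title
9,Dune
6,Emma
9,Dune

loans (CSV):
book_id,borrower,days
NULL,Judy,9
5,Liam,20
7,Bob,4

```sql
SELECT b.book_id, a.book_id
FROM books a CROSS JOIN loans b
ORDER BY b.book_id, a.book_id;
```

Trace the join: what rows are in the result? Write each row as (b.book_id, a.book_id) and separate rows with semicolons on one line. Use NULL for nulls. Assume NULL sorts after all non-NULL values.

(5, 6); (5, 9); (5, 9); (7, 6); (7, 9); (7, 9); (NULL, 6); (NULL, 9); (NULL, 9)

CROSS JOIN pairs every row of `books` with every row of `loans`: 3 × 3 = 9 rows.
After projecting and ordering:
b.book_id | a.book_id
5 | 6
5 | 9
5 | 9
7 | 6
7 | 9
7 | 9
NULL | 6
NULL | 9
NULL | 9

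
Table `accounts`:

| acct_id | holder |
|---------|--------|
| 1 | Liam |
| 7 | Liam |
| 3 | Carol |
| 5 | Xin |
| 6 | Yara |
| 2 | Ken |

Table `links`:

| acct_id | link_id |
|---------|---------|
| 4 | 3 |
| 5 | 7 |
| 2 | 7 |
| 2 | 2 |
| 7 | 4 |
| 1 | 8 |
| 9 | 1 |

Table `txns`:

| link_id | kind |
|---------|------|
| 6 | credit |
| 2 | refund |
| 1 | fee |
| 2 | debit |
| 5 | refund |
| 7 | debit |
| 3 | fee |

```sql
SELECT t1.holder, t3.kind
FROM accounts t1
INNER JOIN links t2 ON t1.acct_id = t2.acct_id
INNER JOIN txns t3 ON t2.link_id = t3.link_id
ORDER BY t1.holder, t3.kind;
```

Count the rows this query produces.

4

Joins associate left-to-right: accounts INNER JOIN links on acct_id gives 5 intermediate row(s).
Then INNER JOIN `txns t3` on link_id: keep only rows whose t2.link_id appears in t3.
Result: 4 row(s).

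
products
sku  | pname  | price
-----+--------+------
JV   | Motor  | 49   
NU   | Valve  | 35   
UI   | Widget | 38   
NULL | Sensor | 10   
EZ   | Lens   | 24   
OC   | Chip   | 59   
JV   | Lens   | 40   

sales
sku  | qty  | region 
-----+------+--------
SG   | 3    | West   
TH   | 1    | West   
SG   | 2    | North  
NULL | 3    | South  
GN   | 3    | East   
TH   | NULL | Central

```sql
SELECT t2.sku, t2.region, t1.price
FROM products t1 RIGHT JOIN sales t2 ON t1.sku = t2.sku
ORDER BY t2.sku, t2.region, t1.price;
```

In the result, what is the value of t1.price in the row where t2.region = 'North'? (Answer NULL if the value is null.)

NULL

RIGHT JOIN keeps every row from `sales`; unmatched rows get NULL for `products`'s columns.
Matching on t1.sku = t2.sku. A NULL in a compared column never satisfies the condition.
- sku=JV: no matching t2 row.
- sku=NU: no matching t2 row.
- sku=UI: no matching t2 row.
- sku=NULL: no matching t2 row.
- sku=EZ: no matching t2 row.
- sku=OC: no matching t2 row.
- sku=JV: no matching t2 row.
- plus 6 unmatched t2 row(s), each kept with NULL t1 columns.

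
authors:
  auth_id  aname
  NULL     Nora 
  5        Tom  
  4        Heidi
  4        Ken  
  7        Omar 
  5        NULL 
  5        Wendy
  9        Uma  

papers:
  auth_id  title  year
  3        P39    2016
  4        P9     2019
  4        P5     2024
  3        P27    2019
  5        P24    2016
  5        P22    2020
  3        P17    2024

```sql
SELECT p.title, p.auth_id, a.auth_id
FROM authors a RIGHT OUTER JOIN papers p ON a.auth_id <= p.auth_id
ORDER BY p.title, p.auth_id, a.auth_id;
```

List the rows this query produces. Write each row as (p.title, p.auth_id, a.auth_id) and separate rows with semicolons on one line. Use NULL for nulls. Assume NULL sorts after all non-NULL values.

(P17, 3, NULL); (P22, 5, 4); (P22, 5, 4); (P22, 5, 5); (P22, 5, 5); (P22, 5, 5); (P24, 5, 4); (P24, 5, 4); (P24, 5, 5); (P24, 5, 5); (P24, 5, 5); (P27, 3, NULL); (P39, 3, NULL); (P5, 4, 4); (P5, 4, 4); (P9, 4, 4); (P9, 4, 4)

RIGHT JOIN keeps every row from `papers`; unmatched rows get NULL for `authors`'s columns.
Matching on a.auth_id <= p.auth_id. A NULL in a compared column never satisfies the condition.
- a[0] auth_id=NULL → no match.
- a[1] auth_id=5 → 2 match(es) in p → 2 row(s).
- a[2] auth_id=4 → 4 match(es) in p → 4 row(s).
- a[3] auth_id=4 → 4 match(es) in p → 4 row(s).
- a[4] auth_id=7 → no match.
- a[5] auth_id=5 → 2 match(es) in p → 2 row(s).
- a[6] auth_id=5 → 2 match(es) in p → 2 row(s).
- a[7] auth_id=9 → no match.
- 3 p row(s) had no a match → kept, a columns NULL.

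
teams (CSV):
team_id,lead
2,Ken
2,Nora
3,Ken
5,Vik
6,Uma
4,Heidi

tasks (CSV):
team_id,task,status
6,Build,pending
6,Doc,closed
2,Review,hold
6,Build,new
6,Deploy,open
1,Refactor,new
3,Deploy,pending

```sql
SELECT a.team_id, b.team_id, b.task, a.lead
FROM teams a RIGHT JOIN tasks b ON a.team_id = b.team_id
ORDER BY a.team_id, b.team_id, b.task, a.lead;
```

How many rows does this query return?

8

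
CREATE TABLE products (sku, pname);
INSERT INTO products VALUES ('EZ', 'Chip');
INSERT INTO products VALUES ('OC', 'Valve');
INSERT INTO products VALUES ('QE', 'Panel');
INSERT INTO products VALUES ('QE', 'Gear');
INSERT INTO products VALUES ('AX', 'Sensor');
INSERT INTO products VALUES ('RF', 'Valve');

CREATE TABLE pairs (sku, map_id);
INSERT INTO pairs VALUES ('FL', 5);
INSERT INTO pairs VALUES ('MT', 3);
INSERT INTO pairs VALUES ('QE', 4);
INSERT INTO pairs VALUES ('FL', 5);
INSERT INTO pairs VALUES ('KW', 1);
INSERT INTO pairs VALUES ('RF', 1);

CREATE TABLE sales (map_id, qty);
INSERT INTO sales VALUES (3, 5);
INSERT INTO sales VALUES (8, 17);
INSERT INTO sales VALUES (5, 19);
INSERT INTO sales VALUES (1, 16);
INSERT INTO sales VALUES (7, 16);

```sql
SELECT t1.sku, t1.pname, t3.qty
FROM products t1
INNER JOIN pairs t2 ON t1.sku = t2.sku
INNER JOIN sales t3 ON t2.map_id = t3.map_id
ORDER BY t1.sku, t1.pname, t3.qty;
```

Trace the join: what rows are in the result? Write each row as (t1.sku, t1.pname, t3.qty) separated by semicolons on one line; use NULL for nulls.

(RF, Valve, 16)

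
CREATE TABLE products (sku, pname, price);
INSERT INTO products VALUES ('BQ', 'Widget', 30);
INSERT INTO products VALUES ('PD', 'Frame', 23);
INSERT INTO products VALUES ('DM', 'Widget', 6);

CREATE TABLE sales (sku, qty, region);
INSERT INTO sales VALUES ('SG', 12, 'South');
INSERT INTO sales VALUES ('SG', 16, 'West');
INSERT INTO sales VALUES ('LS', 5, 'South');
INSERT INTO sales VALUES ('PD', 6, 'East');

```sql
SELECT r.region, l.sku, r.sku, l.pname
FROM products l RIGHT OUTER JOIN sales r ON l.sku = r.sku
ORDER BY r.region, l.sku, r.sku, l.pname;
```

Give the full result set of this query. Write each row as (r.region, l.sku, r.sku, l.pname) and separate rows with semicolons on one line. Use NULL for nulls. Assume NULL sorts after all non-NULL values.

(East, PD, PD, Frame); (South, NULL, LS, NULL); (South, NULL, SG, NULL); (West, NULL, SG, NULL)

RIGHT JOIN keeps every row from `sales`; unmatched rows get NULL for `products`'s columns.
Matching on l.sku = r.sku.
- sku=BQ: no matching r row.
- sku=PD: 1 matching r row(s), so 1 row(s) emitted.
- sku=DM: no matching r row.
- 3 row(s) from r found no l partner → padded with NULL.
After projecting and ordering:
r.region | l.sku | r.sku | l.pname
East | PD | PD | Frame
South | NULL | LS | NULL
South | NULL | SG | NULL
West | NULL | SG | NULL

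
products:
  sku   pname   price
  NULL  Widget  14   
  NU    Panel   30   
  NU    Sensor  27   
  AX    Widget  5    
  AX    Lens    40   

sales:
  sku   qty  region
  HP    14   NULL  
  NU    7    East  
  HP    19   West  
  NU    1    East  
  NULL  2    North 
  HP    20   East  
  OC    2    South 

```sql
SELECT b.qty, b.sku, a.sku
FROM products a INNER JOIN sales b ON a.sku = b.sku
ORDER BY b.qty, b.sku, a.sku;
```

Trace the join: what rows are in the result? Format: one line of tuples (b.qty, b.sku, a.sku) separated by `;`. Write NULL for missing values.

(1, NU, NU); (1, NU, NU); (7, NU, NU); (7, NU, NU)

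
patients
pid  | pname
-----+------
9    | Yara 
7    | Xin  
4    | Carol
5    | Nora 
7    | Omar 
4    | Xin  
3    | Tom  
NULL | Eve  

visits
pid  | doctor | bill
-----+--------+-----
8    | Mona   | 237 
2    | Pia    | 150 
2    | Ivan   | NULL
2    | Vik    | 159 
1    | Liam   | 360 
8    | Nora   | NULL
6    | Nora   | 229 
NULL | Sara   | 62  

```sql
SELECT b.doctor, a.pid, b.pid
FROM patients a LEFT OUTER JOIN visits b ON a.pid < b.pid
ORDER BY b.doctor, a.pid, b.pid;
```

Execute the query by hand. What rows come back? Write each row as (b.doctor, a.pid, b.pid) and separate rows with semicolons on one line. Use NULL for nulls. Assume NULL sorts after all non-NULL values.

(Mona, 3, 8); (Mona, 4, 8); (Mona, 4, 8); (Mona, 5, 8); (Mona, 7, 8); (Mona, 7, 8); (Nora, 3, 6); (Nora, 3, 8); (Nora, 4, 6); (Nora, 4, 6); (Nora, 4, 8); (Nora, 4, 8); (Nora, 5, 6); (Nora, 5, 8); (Nora, 7, 8); (Nora, 7, 8); (NULL, 9, NULL); (NULL, NULL, NULL)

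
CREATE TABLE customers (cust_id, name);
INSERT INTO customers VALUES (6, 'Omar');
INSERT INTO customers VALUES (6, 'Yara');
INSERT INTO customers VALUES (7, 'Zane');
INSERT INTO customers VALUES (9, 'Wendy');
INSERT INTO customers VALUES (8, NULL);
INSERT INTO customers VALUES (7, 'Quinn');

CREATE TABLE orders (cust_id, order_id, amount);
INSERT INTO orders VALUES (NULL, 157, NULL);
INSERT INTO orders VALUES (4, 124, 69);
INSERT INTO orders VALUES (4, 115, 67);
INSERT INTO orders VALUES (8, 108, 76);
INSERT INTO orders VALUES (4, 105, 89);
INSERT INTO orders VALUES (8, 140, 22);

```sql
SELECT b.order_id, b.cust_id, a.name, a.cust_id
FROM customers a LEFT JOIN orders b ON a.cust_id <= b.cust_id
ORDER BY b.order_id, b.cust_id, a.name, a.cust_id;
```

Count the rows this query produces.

11

LEFT JOIN keeps every row from `customers`; unmatched rows get NULL for `orders`'s columns.
Matching on a.cust_id <= b.cust_id. A NULL in a compared column never satisfies the condition.
- a[0] cust_id=6 → 2 match(es) in b → 2 row(s).
- a[1] cust_id=6 → 2 match(es) in b → 2 row(s).
- a[2] cust_id=7 → 2 match(es) in b → 2 row(s).
- a[3] cust_id=9 → no match; kept with NULLs on the b side.
- a[4] cust_id=8 → 2 match(es) in b → 2 row(s).
- a[5] cust_id=7 → 2 match(es) in b → 2 row(s).
Total: 10 matched + 1 padded = 11 rows.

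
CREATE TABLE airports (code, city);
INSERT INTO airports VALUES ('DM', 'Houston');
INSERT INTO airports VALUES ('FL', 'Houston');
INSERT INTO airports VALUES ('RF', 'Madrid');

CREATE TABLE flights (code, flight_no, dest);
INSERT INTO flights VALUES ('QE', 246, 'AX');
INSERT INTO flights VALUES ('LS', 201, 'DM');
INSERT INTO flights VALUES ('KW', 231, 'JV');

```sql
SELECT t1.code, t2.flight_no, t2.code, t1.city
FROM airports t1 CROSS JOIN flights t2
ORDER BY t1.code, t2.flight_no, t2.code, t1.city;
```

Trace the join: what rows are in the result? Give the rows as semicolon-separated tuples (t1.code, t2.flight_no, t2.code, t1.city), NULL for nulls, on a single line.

(DM, 201, LS, Houston); (DM, 231, KW, Houston); (DM, 246, QE, Houston); (FL, 201, LS, Houston); (FL, 231, KW, Houston); (FL, 246, QE, Houston); (RF, 201, LS, Madrid); (RF, 231, KW, Madrid); (RF, 246, QE, Madrid)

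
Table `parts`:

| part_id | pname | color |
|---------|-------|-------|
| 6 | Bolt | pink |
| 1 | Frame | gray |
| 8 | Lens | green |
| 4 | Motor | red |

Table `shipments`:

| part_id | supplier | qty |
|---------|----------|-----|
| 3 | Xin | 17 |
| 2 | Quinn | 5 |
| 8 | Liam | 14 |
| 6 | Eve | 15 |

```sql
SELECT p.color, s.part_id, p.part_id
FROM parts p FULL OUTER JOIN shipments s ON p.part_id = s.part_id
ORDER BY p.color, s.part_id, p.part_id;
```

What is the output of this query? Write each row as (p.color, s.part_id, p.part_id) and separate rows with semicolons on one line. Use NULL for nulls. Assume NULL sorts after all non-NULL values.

(gray, NULL, 1); (green, 8, 8); (pink, 6, 6); (red, NULL, 4); (NULL, 2, NULL); (NULL, 3, NULL)

FULL OUTER JOIN keeps every row from both sides; unmatched rows get NULL for the other side's columns.
Matching on p.part_id = s.part_id.
- p[0] part_id=6 → 1 match(es) in s → 1 row(s).
- p[1] part_id=1 → no match; kept with NULLs on the s side.
- p[2] part_id=8 → 1 match(es) in s → 1 row(s).
- p[3] part_id=4 → no match; kept with NULLs on the s side.
- 2 row(s) from s found no p partner → padded with NULL.
After projecting and ordering:
p.color | s.part_id | p.part_id
gray | NULL | 1
green | 8 | 8
pink | 6 | 6
red | NULL | 4
NULL | 2 | NULL
NULL | 3 | NULL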